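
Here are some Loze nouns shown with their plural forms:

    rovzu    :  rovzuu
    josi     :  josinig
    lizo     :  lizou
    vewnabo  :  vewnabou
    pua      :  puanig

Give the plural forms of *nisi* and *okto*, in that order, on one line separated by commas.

nisinig, oktou

The suffix is conditioned by the last vowel: -u when the last vowel of the stem is a rounded vowel (*rovzu*, *lizo*, *vewnabo*); -nig when the last vowel of the stem is an unrounded vowel (*josi*, *pua*).
*nisi*: last vowel = /i/, an unrounded vowel → -nig → *nisinig*.
*okto*: last vowel = /o/, a rounded vowel → -u → *oktou*.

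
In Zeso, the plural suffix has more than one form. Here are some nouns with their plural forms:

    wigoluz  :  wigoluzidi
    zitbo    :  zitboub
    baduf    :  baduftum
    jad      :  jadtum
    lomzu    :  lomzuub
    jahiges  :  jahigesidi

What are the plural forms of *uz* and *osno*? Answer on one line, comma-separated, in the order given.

uzidi, osnoub

The suffix is conditioned by the final sound: -idi when the stem ends in a sibilant (*wigoluz*, *jahiges*); -tum when the stem ends in a non-sibilant consonant (*baduf*, *jad*); -ub when the stem ends in a vowel (*zitbo*, *lomzu*).
The final sound of *uz* is /z/, which is a sibilant, so the suffix is -idi, giving *uzidi*.
Since the final sound of *osno* is /o/ (a vowel), it takes -ub, giving *osnoub*.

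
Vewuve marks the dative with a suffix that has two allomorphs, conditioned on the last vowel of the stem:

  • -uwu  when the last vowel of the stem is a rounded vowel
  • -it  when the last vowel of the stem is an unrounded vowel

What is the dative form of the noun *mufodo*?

*mufodo* — last vowel /o/ (a rounded vowel) → -uwu → *mufodouwu*.

mufodouwu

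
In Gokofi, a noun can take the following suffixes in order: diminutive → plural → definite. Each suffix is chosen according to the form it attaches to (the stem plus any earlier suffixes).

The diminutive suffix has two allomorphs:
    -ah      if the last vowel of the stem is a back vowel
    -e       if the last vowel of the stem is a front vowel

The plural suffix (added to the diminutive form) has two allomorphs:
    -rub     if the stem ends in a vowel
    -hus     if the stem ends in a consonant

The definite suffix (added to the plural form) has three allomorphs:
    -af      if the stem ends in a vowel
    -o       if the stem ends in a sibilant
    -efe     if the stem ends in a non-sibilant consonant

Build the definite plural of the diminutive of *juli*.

The last vowel of *juli* is /i/, which is a front vowel, so the diminutive suffix is -e, giving *julie*.
The final sound of the diminutive form *julie* is /e/, which is a vowel, so the plural suffix is -rub, giving *julierub*.
The plural form *julierub*: final sound = /b/, a non-sibilant consonant → -efe → *julierubefe*.

julierubefe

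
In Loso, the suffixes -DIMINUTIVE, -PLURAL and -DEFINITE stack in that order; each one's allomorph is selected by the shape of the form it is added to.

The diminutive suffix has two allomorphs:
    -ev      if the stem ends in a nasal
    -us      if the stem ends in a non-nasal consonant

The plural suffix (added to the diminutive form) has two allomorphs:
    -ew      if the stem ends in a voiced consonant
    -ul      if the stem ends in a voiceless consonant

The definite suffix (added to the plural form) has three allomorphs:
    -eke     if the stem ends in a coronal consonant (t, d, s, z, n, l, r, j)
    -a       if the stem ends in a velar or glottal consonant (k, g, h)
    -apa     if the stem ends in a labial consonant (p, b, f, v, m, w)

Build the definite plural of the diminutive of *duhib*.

duhibusuleke

Since the final consonant of *duhib* is /b/ (non-nasal), it takes -us, giving *duhibus*.
The diminutive form *duhibus*: final consonant = /s/, voiceless → -ul → *duhibusul*.
The final consonant of the plural form *duhibusul* is /l/, which is coronal, so the definite suffix is -eke, giving *duhibusuleke*.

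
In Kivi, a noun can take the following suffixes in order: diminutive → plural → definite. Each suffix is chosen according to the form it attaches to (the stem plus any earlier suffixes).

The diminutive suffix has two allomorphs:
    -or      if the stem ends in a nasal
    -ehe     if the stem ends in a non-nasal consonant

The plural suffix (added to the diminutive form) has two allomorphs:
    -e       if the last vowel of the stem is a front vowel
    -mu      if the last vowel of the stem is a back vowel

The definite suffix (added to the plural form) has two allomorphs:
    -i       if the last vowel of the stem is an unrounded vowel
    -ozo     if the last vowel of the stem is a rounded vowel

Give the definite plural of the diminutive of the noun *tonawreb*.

tonawrebeheei

The final consonant of *tonawreb* is /b/, which is non-nasal, so the diminutive suffix is -ehe, giving *tonawrebehe*.
Since the last vowel of the diminutive form *tonawrebehe* is /e/ (a front vowel), it takes -e, giving *tonawrebehee*.
Since the last vowel of the plural form *tonawrebehee* is /e/ (an unrounded vowel), it takes -i, giving *tonawrebeheei*.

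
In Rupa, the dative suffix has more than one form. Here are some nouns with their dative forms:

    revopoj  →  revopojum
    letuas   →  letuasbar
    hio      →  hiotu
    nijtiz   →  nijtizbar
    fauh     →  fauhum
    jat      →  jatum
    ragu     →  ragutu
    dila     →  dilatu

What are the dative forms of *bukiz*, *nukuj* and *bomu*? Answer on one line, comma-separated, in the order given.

bukizbar, nukujum, bomutu

The alternation tracks the final sound of the stem — -bar when the stem ends in a sibilant (*letuas*, *nijtiz*); -um when the stem ends in a non-sibilant consonant (*revopoj*, *fauh*, *jat*); -tu when the stem ends in a vowel (*hio*, *ragu*, *dila*).
The final sound of *bukiz* is /z/, which is a sibilant, so the suffix is -bar, giving *bukizbar*.
*nukuj* — final sound /j/ (a non-sibilant consonant) → -um → *nukujum*.
Since the final sound of *bomu* is /u/ (a vowel), it takes -tu, giving *bomutu*.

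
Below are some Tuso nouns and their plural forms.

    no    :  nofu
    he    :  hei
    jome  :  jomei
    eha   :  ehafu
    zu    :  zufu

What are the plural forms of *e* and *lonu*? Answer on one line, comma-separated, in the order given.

ei, lonufu

The pattern is front/back vowel harmony: -i when the last vowel of the stem is a front vowel (*he*, *jome*); -fu when the last vowel of the stem is a back vowel (*no*, *eha*, *zu*).
Since the last vowel of *e* is /e/ (a front vowel), it takes -i, giving *ei*.
*lonu*: last vowel = /u/, a back vowel → -fu → *lonufu*.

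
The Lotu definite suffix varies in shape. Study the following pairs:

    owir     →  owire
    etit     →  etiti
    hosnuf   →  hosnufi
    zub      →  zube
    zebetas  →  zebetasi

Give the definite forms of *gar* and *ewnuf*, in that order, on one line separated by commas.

The pattern is voicing of the final consonant: -i when the stem ends in a voiceless consonant (*etit*, *hosnuf*, *zebetas*); -e when the stem ends in a voiced consonant (*owir*, *zub*).
*gar* — final consonant /r/ (voiced) → -e → *gare*.
The final consonant of *ewnuf* is /f/, which is voiceless, so the suffix is -i, giving *ewnufi*.

gare, ewnufi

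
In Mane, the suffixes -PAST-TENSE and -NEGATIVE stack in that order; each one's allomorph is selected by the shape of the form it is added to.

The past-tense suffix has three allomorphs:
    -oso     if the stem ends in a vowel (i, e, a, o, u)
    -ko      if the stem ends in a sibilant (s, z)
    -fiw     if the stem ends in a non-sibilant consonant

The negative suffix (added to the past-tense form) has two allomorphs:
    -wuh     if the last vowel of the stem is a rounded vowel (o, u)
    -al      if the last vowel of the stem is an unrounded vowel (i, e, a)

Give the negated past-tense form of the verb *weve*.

weveosowuh

Since the final sound of *weve* is /e/ (a vowel), it takes -oso, giving *weveoso*.
The past-tense form *weveoso* — last vowel /o/ (a rounded vowel) → -wuh → *weveosowuh*.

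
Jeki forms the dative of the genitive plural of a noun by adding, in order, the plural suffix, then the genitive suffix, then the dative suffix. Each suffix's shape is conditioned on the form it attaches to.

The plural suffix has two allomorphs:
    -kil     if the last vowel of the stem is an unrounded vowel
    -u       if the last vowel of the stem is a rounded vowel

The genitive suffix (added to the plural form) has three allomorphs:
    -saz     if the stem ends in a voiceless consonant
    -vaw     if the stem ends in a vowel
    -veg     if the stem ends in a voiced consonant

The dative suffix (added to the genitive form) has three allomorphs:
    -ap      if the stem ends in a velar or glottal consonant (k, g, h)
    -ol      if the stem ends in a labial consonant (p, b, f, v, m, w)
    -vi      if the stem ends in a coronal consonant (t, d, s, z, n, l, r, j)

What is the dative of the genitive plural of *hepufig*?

*hepufig* — last vowel /i/ (an unrounded vowel) → -kil → *hepufigkil*.
The final sound of the plural form *hepufigkil* is /l/, which is a voiced consonant, so the genitive suffix is -veg, giving *hepufigkilveg*.
The genitive form *hepufigkilveg*: final consonant = /g/, velar/glottal → -ap → *hepufigkilvegap*.

hepufigkilvegap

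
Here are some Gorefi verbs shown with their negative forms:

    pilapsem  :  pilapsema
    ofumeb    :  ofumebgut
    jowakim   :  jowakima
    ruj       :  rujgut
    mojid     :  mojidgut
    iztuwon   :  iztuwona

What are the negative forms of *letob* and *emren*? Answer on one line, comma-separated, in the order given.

The alternation tracks the final consonant of the stem — -a when the stem ends in a nasal (*pilapsem*, *jowakim*, *iztuwon*); -gut when the stem ends in a non-nasal consonant (*ofumeb*, *ruj*, *mojid*).
*letob* — final consonant /b/ (non-nasal) → -gut → *letobgut*.
The final consonant of *emren* is /n/, which is a nasal, so the suffix is -a, giving *emrena*.

letobgut, emrena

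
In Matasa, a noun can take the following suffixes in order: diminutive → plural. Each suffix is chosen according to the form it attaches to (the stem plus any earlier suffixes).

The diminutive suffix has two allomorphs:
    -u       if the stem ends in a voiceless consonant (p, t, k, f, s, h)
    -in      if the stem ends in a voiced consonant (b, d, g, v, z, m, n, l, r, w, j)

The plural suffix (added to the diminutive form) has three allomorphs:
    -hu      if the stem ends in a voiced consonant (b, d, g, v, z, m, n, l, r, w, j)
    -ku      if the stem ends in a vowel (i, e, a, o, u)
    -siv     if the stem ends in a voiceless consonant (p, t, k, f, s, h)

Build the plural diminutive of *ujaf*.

*ujaf*: final consonant = /f/, voiceless → -u → *ujafu*.
The diminutive form *ujafu* — final sound /u/ (a vowel) → -ku → *ujafuku*.

ujafuku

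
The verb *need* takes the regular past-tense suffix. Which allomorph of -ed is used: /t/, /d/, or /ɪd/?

The stem *need* ends in /t/ or /d/.
The -ed suffix is realized as /ɪd/ after /t, d/; as /t/ after other voiceless consonants; and as /d/ after other voiced sounds.
So -ed on *need* is pronounced /ɪd/.

/ɪd/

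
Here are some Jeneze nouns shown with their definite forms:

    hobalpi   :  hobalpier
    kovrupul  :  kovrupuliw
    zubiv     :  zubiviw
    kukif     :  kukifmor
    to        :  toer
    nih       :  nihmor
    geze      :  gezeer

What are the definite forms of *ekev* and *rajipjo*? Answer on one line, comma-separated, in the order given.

The alternation tracks the final sound of the stem — -mor when the stem ends in a voiceless consonant (*kukif*, *nih*); -iw when the stem ends in a voiced consonant (*kovrupul*, *zubiv*); -er when the stem ends in a vowel (*hobalpi*, *to*, *geze*).
Since the final sound of *ekev* is /v/ (a voiced consonant), it takes -iw, giving *ekeviw*.
The final sound of *rajipjo* is /o/, which is a vowel, so the suffix is -er, giving *rajipjoer*.

ekeviw, rajipjoer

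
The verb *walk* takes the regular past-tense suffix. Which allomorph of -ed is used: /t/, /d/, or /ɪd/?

The stem *walk* ends in a voiceless consonant other than /t/.
The -ed suffix is realized as /ɪd/ after /t, d/; as /t/ after other voiceless consonants; and as /d/ after other voiced sounds.
So -ed on *walk* is pronounced /t/.

/t/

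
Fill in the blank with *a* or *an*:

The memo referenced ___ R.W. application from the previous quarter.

an

The indefinite article is chosen by the initial *sound* of the following word, not its spelling.
The initialism *R.W.* is read letter by letter; the first letter, R, is pronounced /ɑr/, which begins with a vowel sound.
So the article is *an*: The memo referenced an R.W. application from the previous quarter.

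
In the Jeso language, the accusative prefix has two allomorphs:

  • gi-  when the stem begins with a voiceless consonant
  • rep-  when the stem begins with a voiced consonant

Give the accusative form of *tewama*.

The first consonant of *tewama* is /t/, which is voiceless, so the prefix is gi-, giving *gitewama*.

gitewama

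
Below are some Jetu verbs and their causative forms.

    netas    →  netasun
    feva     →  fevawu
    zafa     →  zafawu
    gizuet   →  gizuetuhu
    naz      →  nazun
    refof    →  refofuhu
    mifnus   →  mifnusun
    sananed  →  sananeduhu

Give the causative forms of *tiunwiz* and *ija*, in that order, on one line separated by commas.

tiunwizun, ijawu

The alternation tracks the final sound of the stem — -un when the stem ends in a sibilant (*netas*, *naz*, *mifnus*); -uhu when the stem ends in a non-sibilant consonant (*gizuet*, *refof*, *sananed*); -wu when the stem ends in a vowel (*feva*, *zafa*).
The final sound of *tiunwiz* is /z/, which is a sibilant, so the suffix is -un, giving *tiunwizun*.
Since the final sound of *ija* is /a/ (a vowel), it takes -wu, giving *ijawu*.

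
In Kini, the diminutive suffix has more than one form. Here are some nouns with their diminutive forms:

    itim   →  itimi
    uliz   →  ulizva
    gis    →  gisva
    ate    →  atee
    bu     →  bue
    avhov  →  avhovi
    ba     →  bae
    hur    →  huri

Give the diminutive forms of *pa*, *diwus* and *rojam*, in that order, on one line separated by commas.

The pattern is sibilance of the final sound: -va when the stem ends in a sibilant (*uliz*, *gis*); -i when the stem ends in a non-sibilant consonant (*itim*, *avhov*, *hur*); -e when the stem ends in a vowel (*ate*, *bu*, *ba*).
Since the final sound of *pa* is /a/ (a vowel), it takes -e, giving *pae*.
Since the final sound of *diwus* is /s/ (a sibilant), it takes -va, giving *diwusva*.
*rojam*: final sound = /m/, a non-sibilant consonant → -i → *rojami*.

pae, diwusva, rojami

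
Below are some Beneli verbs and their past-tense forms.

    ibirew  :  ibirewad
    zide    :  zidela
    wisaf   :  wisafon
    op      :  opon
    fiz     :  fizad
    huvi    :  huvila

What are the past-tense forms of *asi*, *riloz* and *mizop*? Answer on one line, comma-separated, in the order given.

asila, rilozad, mizopon

The alternation tracks the final sound of the stem — -on when the stem ends in a voiceless consonant (*wisaf*, *op*); -ad when the stem ends in a voiced consonant (*ibirew*, *fiz*); -la when the stem ends in a vowel (*zide*, *huvi*).
*asi*: final sound = /i/, a vowel → -la → *asila*.
Since the final sound of *riloz* is /z/ (a voiced consonant), it takes -ad, giving *rilozad*.
*mizop*: final sound = /p/, a voiceless consonant → -on → *mizopon*.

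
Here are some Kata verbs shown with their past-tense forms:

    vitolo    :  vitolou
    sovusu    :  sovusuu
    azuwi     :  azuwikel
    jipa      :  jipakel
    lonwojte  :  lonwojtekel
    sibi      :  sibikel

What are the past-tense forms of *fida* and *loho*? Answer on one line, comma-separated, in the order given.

The alternation tracks the last vowel of the stem — -u when the last vowel of the stem is a rounded vowel (*vitolo*, *sovusu*); -kel when the last vowel of the stem is an unrounded vowel (*azuwi*, *jipa*, *lonwojte*, *sibi*).
*fida* — last vowel /a/ (an unrounded vowel) → -kel → *fidakel*.
Since the last vowel of *loho* is /o/ (a rounded vowel), it takes -u, giving *lohou*.

fidakel, lohou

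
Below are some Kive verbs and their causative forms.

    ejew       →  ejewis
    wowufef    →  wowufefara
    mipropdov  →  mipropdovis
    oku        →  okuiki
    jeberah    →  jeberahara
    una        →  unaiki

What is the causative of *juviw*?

juviwis

Looking at the final sound of each stem: -ara when the stem ends in a voiceless consonant (*wowufef*, *jeberah*); -is when the stem ends in a voiced consonant (*ejew*, *mipropdov*); -iki when the stem ends in a vowel (*oku*, *una*).
*juviw* — final sound /w/ (a voiced consonant) → -is → *juviwis*.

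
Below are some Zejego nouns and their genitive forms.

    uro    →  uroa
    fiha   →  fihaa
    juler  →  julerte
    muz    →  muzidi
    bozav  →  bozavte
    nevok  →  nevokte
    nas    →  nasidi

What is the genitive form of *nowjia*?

nowjiaa

The suffix is conditioned by the final sound: -idi when the stem ends in a sibilant (*muz*, *nas*); -te when the stem ends in a non-sibilant consonant (*juler*, *bozav*, *nevok*); -a when the stem ends in a vowel (*uro*, *fiha*).
Since the final sound of *nowjia* is /a/ (a vowel), it takes -a, giving *nowjiaa*.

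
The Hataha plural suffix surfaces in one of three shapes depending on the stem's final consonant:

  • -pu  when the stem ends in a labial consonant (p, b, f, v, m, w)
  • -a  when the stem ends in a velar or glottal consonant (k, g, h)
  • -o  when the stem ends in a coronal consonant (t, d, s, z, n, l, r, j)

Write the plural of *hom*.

hompu

The final consonant of *hom* is /m/, which is labial, so the suffix is -pu, giving *hompu*.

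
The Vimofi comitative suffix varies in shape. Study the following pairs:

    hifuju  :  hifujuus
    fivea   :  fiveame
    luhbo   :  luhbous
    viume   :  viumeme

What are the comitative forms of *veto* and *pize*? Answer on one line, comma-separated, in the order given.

vetous, pizeme

The pattern is rounding harmony: -us when the last vowel of the stem is a rounded vowel (*hifuju*, *luhbo*); -me when the last vowel of the stem is an unrounded vowel (*fivea*, *viume*).
Since the last vowel of *veto* is /o/ (a rounded vowel), it takes -us, giving *vetous*.
*pize* — last vowel /e/ (an unrounded vowel) → -me → *pizeme*.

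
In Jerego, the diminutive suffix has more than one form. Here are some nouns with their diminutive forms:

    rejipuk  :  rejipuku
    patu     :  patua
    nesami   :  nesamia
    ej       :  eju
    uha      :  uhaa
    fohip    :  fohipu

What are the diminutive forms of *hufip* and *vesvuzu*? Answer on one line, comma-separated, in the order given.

hufipu, vesvuzua

The alternation tracks the final sound of the stem — -u when the stem ends in a consonant (*rejipuk*, *ej*, *fohip*); -a when the stem ends in a vowel (*patu*, *nesami*, *uha*).
*hufip*: final sound = /p/, a consonant → -u → *hufipu*.
*vesvuzu* — final sound /u/ (a vowel) → -a → *vesvuzua*.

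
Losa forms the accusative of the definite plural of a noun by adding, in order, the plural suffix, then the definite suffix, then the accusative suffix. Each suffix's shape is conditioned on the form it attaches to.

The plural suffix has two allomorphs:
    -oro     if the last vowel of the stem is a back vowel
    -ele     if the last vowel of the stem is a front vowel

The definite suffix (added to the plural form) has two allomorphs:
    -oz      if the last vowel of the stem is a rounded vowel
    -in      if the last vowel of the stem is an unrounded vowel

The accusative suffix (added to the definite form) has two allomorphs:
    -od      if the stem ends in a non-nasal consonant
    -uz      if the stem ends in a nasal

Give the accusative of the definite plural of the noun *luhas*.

luhasoroozod

*luhas*: last vowel = /a/, a back vowel → -oro → *luhasoro*.
Since the last vowel of the plural form *luhasoro* is /o/ (a rounded vowel), it takes -oz, giving *luhasorooz*.
Since the final consonant of the definite form *luhasorooz* is /z/ (non-nasal), it takes -od, giving *luhasoroozod*.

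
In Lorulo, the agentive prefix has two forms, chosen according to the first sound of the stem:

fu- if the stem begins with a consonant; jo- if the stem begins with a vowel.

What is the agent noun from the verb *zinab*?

The first sound of *zinab* is /z/, which is a consonant, so the prefix is fu-, giving *fuzinab*.

fuzinab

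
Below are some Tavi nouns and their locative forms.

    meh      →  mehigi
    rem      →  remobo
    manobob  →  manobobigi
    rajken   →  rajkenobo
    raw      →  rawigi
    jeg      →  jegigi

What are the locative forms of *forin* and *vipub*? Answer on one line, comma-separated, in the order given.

Looking at the final consonant of each stem: -obo when the stem ends in a nasal (*rem*, *rajken*); -igi when the stem ends in a non-nasal consonant (*meh*, *manobob*, *raw*, *jeg*).
*forin*: final consonant = /n/, a nasal → -obo → *forinobo*.
*vipub*: final consonant = /b/, non-nasal → -igi → *vipubigi*.

forinobo, vipubigi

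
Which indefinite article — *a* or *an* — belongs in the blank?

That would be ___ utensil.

The indefinite article is chosen by the initial *sound* of the following word, not its spelling.
*utensil* begins with the sound /juː/ (u pronounced /juː/) — a consonant sound.
So the article is *a*: That would be a utensil.

a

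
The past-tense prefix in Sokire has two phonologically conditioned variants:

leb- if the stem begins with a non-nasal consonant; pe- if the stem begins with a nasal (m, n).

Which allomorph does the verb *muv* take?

*muv*: first consonant = /m/, a nasal → pe-.

pe-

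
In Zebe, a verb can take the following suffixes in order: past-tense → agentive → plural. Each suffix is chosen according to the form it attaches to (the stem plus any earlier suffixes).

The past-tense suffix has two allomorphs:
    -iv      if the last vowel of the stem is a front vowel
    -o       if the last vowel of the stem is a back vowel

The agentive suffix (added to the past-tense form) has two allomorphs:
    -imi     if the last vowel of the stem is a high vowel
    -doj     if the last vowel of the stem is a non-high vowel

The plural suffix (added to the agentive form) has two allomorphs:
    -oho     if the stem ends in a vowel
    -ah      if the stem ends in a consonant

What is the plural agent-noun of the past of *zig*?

Since the last vowel of *zig* is /i/ (a front vowel), it takes -iv, giving *zigiv*.
The past-tense form *zigiv*: last vowel = /i/, a high vowel → -imi → *zigivimi*.
Since the final sound of the agentive form *zigivimi* is /i/ (a vowel), it takes -oho, giving *zigivimioho*.

zigivimioho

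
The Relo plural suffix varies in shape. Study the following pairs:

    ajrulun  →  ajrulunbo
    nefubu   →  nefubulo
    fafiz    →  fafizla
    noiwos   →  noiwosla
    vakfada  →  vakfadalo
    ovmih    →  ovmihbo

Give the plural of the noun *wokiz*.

wokizla

The suffix is conditioned by the final sound: -la when the stem ends in a sibilant (*fafiz*, *noiwos*); -bo when the stem ends in a non-sibilant consonant (*ajrulun*, *ovmih*); -lo when the stem ends in a vowel (*nefubu*, *vakfada*).
The final sound of *wokiz* is /z/, which is a sibilant, so the suffix is -la, giving *wokizla*.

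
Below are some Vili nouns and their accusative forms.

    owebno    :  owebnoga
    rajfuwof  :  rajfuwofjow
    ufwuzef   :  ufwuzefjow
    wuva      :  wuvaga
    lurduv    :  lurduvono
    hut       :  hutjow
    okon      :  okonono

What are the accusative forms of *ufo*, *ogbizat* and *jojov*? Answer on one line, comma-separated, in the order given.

The alternation tracks the final sound of the stem — -jow when the stem ends in a voiceless consonant (*rajfuwof*, *ufwuzef*, *hut*); -ono when the stem ends in a voiced consonant (*lurduv*, *okon*); -ga when the stem ends in a vowel (*owebno*, *wuva*).
*ufo* — final sound /o/ (a vowel) → -ga → *ufoga*.
*ogbizat*: final sound = /t/, a voiceless consonant → -jow → *ogbizatjow*.
*jojov* — final sound /v/ (a voiced consonant) → -ono → *jojovono*.

ufoga, ogbizatjow, jojovono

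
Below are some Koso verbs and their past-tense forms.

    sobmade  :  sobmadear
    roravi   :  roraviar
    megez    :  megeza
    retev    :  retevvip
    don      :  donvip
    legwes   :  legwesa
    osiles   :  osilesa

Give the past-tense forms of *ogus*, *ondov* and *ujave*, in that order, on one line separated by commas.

ogusa, ondovvip, ujavear

The suffix is conditioned by the final sound: -a when the stem ends in a sibilant (*megez*, *legwes*, *osiles*); -vip when the stem ends in a non-sibilant consonant (*retev*, *don*); -ar when the stem ends in a vowel (*sobmade*, *roravi*).
*ogus*: final sound = /s/, a sibilant → -a → *ogusa*.
*ondov*: final sound = /v/, a non-sibilant consonant → -vip → *ondovvip*.
The final sound of *ujave* is /e/, which is a vowel, so the suffix is -ar, giving *ujavear*.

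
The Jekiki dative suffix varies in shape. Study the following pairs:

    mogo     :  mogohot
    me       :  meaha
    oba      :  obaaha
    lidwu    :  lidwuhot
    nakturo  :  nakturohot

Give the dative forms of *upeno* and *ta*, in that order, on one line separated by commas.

upenohot, taaha

The suffix is conditioned by the last vowel: -hot when the last vowel of the stem is a rounded vowel (*mogo*, *lidwu*, *nakturo*); -aha when the last vowel of the stem is an unrounded vowel (*me*, *oba*).
Since the last vowel of *upeno* is /o/ (a rounded vowel), it takes -hot, giving *upenohot*.
*ta*: last vowel = /a/, an unrounded vowel → -aha → *taaha*.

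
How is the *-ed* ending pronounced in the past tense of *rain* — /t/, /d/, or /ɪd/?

The stem *rain* ends in a voiced sound other than /d/.
The -ed suffix is realized as /ɪd/ after /t, d/; as /t/ after other voiceless consonants; and as /d/ after other voiced sounds.
So -ed on *rain* is pronounced /d/.

/d/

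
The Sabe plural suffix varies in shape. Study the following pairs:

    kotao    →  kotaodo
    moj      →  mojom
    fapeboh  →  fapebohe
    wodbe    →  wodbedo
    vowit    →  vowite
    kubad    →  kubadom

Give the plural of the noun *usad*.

usadom

The suffix is conditioned by the final sound: -e when the stem ends in a voiceless consonant (*fapeboh*, *vowit*); -om when the stem ends in a voiced consonant (*moj*, *kubad*); -do when the stem ends in a vowel (*kotao*, *wodbe*).
Since the final sound of *usad* is /d/ (a voiced consonant), it takes -om, giving *usadom*.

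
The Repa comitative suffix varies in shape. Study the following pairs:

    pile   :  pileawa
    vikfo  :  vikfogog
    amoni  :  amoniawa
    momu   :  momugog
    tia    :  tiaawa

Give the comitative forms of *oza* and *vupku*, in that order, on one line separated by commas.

The alternation tracks the last vowel of the stem — -gog when the last vowel of the stem is a rounded vowel (*vikfo*, *momu*); -awa when the last vowel of the stem is an unrounded vowel (*pile*, *amoni*, *tia*).
The last vowel of *oza* is /a/, which is an unrounded vowel, so the suffix is -awa, giving *ozaawa*.
The last vowel of *vupku* is /u/, which is a rounded vowel, so the suffix is -gog, giving *vupkugog*.

ozaawa, vupkugog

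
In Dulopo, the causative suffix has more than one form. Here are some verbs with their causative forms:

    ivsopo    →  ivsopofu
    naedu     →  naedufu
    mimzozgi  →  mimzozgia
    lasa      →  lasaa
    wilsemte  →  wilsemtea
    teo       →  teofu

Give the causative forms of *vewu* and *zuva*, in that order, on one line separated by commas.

vewufu, zuvaa

The suffix is conditioned by the last vowel: -fu when the last vowel of the stem is a rounded vowel (*ivsopo*, *naedu*, *teo*); -a when the last vowel of the stem is an unrounded vowel (*mimzozgi*, *lasa*, *wilsemte*).
*vewu*: last vowel = /u/, a rounded vowel → -fu → *vewufu*.
Since the last vowel of *zuva* is /a/ (an unrounded vowel), it takes -a, giving *zuvaa*.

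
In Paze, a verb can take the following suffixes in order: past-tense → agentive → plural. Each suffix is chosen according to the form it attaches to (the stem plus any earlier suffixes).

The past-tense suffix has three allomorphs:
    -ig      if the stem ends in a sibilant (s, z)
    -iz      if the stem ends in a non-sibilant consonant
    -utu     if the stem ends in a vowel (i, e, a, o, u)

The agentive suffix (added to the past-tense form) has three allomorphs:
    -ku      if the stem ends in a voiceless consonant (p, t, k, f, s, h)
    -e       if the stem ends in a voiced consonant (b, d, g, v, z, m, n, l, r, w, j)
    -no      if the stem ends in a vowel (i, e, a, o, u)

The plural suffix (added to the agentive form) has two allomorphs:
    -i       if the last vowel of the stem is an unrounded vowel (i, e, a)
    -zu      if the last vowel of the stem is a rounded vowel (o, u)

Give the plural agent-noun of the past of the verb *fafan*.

*fafan* — final sound /n/ (a non-sibilant consonant) → -iz → *fafaniz*.
The past-tense form *fafaniz*: final sound = /z/, a voiced consonant → -e → *fafanize*.
The agentive form *fafanize* — last vowel /e/ (an unrounded vowel) → -i → *fafanizei*.

fafanizei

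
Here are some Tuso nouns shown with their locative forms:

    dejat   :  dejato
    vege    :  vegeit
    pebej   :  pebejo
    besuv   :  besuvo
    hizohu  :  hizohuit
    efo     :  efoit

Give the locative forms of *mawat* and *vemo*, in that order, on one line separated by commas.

mawato, vemoit

The pattern is consonant vs. vowel: -o when the stem ends in a consonant (*dejat*, *pebej*, *besuv*); -it when the stem ends in a vowel (*vege*, *hizohu*, *efo*).
Since the final sound of *mawat* is /t/ (a consonant), it takes -o, giving *mawato*.
*vemo* — final sound /o/ (a vowel) → -it → *vemoit*.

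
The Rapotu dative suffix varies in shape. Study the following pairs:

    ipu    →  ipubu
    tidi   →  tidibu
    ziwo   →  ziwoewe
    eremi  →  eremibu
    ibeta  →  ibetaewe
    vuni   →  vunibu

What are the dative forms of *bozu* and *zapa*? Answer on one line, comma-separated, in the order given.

The suffix is conditioned by the last vowel: -bu when the last vowel of the stem is a high vowel (*ipu*, *tidi*, *eremi*, *vuni*); -ewe when the last vowel of the stem is a non-high vowel (*ziwo*, *ibeta*).
The last vowel of *bozu* is /u/, which is a high vowel, so the suffix is -bu, giving *bozubu*.
*zapa*: last vowel = /a/, a non-high vowel → -ewe → *zapaewe*.

bozubu, zapaewe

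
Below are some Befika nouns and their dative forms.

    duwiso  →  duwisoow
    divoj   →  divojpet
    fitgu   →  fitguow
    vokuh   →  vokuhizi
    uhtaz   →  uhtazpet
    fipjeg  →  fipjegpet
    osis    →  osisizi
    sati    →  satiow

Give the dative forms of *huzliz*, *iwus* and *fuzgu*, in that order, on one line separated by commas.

The pattern is voicing of the final sound: -izi when the stem ends in a voiceless consonant (*vokuh*, *osis*); -pet when the stem ends in a voiced consonant (*divoj*, *uhtaz*, *fipjeg*); -ow when the stem ends in a vowel (*duwiso*, *fitgu*, *sati*).
*huzliz* — final sound /z/ (a voiced consonant) → -pet → *huzlizpet*.
Since the final sound of *iwus* is /s/ (a voiceless consonant), it takes -izi, giving *iwusizi*.
*fuzgu*: final sound = /u/, a vowel → -ow → *fuzguow*.

huzlizpet, iwusizi, fuzguow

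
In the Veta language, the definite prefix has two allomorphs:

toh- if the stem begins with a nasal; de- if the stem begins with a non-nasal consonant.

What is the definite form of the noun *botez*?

*botez* — first consonant /b/ (non-nasal) → de- → *debotez*.

debotez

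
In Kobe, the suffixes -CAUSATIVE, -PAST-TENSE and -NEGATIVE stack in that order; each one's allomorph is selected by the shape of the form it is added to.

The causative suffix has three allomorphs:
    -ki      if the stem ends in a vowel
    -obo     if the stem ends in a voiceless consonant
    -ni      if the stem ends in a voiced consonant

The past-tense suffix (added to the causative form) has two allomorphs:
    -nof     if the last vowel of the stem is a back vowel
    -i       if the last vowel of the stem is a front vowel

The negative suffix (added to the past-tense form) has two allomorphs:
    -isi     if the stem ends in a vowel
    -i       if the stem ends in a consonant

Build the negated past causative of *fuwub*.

fuwubniiisi

*fuwub*: final sound = /b/, a voiced consonant → -ni → *fuwubni*.
Since the last vowel of the causative form *fuwubni* is /i/ (a front vowel), it takes -i, giving *fuwubnii*.
The past-tense form *fuwubnii*: final sound = /i/, a vowel → -isi → *fuwubniiisi*.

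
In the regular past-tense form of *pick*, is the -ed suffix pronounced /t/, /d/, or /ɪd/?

/t/

The stem *pick* ends in a voiceless consonant other than /t/.
The -ed suffix is realized as /ɪd/ after /t, d/; as /t/ after other voiceless consonants; and as /d/ after other voiced sounds.
So -ed on *pick* is pronounced /t/.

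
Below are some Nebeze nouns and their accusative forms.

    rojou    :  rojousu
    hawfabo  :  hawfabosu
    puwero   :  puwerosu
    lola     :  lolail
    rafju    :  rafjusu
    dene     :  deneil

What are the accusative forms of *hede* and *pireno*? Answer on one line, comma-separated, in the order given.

The alternation tracks the last vowel of the stem — -su when the last vowel of the stem is a rounded vowel (*rojou*, *hawfabo*, *puwero*, *rafju*); -il when the last vowel of the stem is an unrounded vowel (*lola*, *dene*).
Since the last vowel of *hede* is /e/ (an unrounded vowel), it takes -il, giving *hedeil*.
*pireno* — last vowel /o/ (a rounded vowel) → -su → *pirenosu*.

hedeil, pirenosu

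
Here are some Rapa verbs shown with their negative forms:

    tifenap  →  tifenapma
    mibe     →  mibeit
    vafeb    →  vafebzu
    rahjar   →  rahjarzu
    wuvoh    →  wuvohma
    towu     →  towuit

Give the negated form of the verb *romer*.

romerzu

Looking at the final sound of each stem: -ma when the stem ends in a voiceless consonant (*tifenap*, *wuvoh*); -zu when the stem ends in a voiced consonant (*vafeb*, *rahjar*); -it when the stem ends in a vowel (*mibe*, *towu*).
*romer*: final sound = /r/, a voiced consonant → -zu → *romerzu*.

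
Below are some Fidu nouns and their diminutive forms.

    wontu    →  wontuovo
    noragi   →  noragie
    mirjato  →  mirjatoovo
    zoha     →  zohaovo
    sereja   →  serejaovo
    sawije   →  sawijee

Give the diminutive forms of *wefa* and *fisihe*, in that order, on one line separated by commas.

wefaovo, fisihee

The suffix is conditioned by the last vowel: -e when the last vowel of the stem is a front vowel (*noragi*, *sawije*); -ovo when the last vowel of the stem is a back vowel (*wontu*, *mirjato*, *zoha*, *sereja*).
*wefa*: last vowel = /a/, a back vowel → -ovo → *wefaovo*.
*fisihe*: last vowel = /e/, a front vowel → -e → *fisihee*.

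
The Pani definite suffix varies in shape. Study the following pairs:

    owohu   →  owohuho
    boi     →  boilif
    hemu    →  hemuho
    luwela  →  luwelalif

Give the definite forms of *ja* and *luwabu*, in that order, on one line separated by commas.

jalif, luwabuho

The suffix is conditioned by the last vowel: -ho when the last vowel of the stem is a rounded vowel (*owohu*, *hemu*); -lif when the last vowel of the stem is an unrounded vowel (*boi*, *luwela*).
The last vowel of *ja* is /a/, which is an unrounded vowel, so the suffix is -lif, giving *jalif*.
*luwabu*: last vowel = /u/, a rounded vowel → -ho → *luwabuho*.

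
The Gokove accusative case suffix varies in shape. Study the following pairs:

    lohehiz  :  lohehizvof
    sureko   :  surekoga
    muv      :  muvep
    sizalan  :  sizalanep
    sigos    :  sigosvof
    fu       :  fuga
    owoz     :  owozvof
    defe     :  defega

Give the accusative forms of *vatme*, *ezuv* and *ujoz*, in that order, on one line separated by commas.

vatmega, ezuvep, ujozvof

The pattern is sibilance of the final sound: -vof when the stem ends in a sibilant (*lohehiz*, *sigos*, *owoz*); -ep when the stem ends in a non-sibilant consonant (*muv*, *sizalan*); -ga when the stem ends in a vowel (*sureko*, *fu*, *defe*).
The final sound of *vatme* is /e/, which is a vowel, so the suffix is -ga, giving *vatmega*.
The final sound of *ezuv* is /v/, which is a non-sibilant consonant, so the suffix is -ep, giving *ezuvep*.
The final sound of *ujoz* is /z/, which is a sibilant, so the suffix is -vof, giving *ujozvof*.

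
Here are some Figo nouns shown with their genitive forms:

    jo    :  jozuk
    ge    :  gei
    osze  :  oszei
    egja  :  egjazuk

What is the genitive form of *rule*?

The pattern is front/back vowel harmony: -i when the last vowel of the stem is a front vowel (*ge*, *osze*); -zuk when the last vowel of the stem is a back vowel (*jo*, *egja*).
*rule* — last vowel /e/ (a front vowel) → -i → *rulei*.

rulei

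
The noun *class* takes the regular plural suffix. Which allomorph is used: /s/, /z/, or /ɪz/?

The stem *class* ends in a sibilant (/s, z, ʃ, ʒ, tʃ, dʒ/).
The plural suffix surfaces as /ɪz/ after sibilants, /s/ after other voiceless consonants, and /z/ after other voiced sounds.
So the plural -s on *class* is pronounced /ɪz/.

/ɪz/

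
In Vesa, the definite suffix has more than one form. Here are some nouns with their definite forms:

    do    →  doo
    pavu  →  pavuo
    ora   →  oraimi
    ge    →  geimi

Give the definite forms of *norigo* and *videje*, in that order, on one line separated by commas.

norigoo, videjeimi

Looking at the last vowel of each stem: -o when the last vowel of the stem is a rounded vowel (*do*, *pavu*); -imi when the last vowel of the stem is an unrounded vowel (*ora*, *ge*).
The last vowel of *norigo* is /o/, which is a rounded vowel, so the suffix is -o, giving *norigoo*.
The last vowel of *videje* is /e/, which is an unrounded vowel, so the suffix is -imi, giving *videjeimi*.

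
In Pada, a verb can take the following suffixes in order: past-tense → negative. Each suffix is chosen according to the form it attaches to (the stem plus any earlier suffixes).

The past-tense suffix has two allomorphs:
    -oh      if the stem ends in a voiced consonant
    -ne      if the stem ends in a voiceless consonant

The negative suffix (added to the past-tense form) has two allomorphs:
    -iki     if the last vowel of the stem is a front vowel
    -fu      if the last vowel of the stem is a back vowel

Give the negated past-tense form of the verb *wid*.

widohfu

The final consonant of *wid* is /d/, which is voiced, so the past-tense suffix is -oh, giving *widoh*.
The last vowel of the past-tense form *widoh* is /o/, which is a back vowel, so the negative suffix is -fu, giving *widohfu*.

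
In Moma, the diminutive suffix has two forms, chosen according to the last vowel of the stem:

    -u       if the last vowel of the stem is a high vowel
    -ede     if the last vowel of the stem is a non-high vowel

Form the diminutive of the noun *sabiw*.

sabiwu

Since the last vowel of *sabiw* is /i/ (a high vowel), it takes -u, giving *sabiwu*.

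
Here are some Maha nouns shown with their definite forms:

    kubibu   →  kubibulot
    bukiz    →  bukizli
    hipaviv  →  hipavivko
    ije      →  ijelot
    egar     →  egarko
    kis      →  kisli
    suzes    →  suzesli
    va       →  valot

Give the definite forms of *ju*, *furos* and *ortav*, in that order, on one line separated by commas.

The pattern is sibilance of the final sound: -li when the stem ends in a sibilant (*bukiz*, *kis*, *suzes*); -ko when the stem ends in a non-sibilant consonant (*hipaviv*, *egar*); -lot when the stem ends in a vowel (*kubibu*, *ije*, *va*).
*ju*: final sound = /u/, a vowel → -lot → *julot*.
The final sound of *furos* is /s/, which is a sibilant, so the suffix is -li, giving *furosli*.
The final sound of *ortav* is /v/, which is a non-sibilant consonant, so the suffix is -ko, giving *ortavko*.

julot, furosli, ortavko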